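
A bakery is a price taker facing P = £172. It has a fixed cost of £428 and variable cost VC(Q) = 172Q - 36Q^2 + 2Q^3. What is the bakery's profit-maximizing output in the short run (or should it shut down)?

Strip out fixed cost: VC = 172Q - 36Q^2 + 2Q^3. Then AVC = 172 - 36Q + 2Q^2 and MC = 172 - 72Q + 6Q^2.
AVC is minimized where dAVC/dQ = -36 + 4Q = 0, at Q = 9; min AVC = 172 - 36·9 + 2·9^2 = £10.
P = £172 exceeds min AVC = £10, so the firm stays open.
P = MC gives -72Q + 6Q^2 = 0, with roots 0 and 12. Take the larger (rising MC): Q* = 12.
Check: AVC at Q = 12 is £28 ≤ P, so revenue covers variable cost.
Profit = P·Q − TC = 172·12 − 764 = £1300.

Produce at Q = 12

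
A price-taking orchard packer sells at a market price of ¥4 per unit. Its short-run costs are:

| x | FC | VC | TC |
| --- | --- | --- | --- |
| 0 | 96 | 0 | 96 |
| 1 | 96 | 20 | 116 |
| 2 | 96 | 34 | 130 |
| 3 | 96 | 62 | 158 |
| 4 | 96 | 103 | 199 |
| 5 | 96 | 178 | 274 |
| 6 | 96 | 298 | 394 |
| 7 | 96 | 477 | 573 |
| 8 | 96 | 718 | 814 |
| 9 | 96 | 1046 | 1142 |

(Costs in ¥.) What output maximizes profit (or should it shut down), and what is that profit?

Profit at each row (π = 4x − TC): x=0: -96; x=1: -112; x=2: -122; x=3: -146; x=4: -183; x=5: -254; x=6: -370; x=7: -545; x=8: -782; x=9: -1106.
Profit is highest at x = 0. Equivalently, the lowest AVC in the table is 34/2 ≈ ¥17 at x = 2, and P = ¥4 falls below it — price never covers variable cost, so the firm shuts down and loses only its fixed cost.

x = 0 (shut down); profit = -¥96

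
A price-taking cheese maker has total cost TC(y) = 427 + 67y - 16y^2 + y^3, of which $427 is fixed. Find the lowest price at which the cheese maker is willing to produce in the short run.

$3 per unit

Short-run supply begins at min AVC. From VC = 67y - 16y^2 + y^3, AVC = 67 - 16y + y^2.
dAVC/dy = -16 + 2y = 0 gives y = 8. min AVC = 67 - 16·8 + 8^2 = 3.
The firm shuts down for any P below $3.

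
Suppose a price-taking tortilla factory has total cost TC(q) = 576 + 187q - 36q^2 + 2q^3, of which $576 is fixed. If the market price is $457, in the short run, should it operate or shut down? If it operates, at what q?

Produce at q = 15

Strip out fixed cost: VC = 187q - 36q^2 + 2q^3. Then AVC = 187 - 36q + 2q^2 and MC = 187 - 72q + 6q^2.
AVC is minimized where dAVC/dq = -36 + 4q = 0, at q = 9; min AVC = 187 - 36·9 + 2·9^2 = $25.
Because $457 ≥ $25, revenue can cover variable cost; the firm operates.
Solving P = MC: -270 - 72q + 6q^2 = 0 ⇒ q = -3 or 15. On the upward-sloping branch, q* = 15.
Check: AVC at q = 15 is $97 ≤ P, so revenue covers variable cost.
Profit = P·q − TC = 457·15 − 2031 = $4824.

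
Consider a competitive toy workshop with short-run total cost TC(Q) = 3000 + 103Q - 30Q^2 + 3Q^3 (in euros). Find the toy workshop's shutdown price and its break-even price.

Shutdown price = €28; break-even price = €403

AVC = 103 - 30Q + 3Q^2; minimized at Q = 5, giving min AVC = €28. That is the shutdown price.
ATC = 3000/Q + 103 - 30Q + 3Q^2. Setting dATC/dQ = −3000/Q^2 − 30 + 6Q = 0 gives Q = 10 (since 6·10^3 − 30·10^2 = 3000).
min ATC = 3000/10 + 103 − 30·10 + 3·10^2 = €403. That is the break-even price.
For €28 ≤ P < €403 the firm produces at a loss; below €28 it shuts down.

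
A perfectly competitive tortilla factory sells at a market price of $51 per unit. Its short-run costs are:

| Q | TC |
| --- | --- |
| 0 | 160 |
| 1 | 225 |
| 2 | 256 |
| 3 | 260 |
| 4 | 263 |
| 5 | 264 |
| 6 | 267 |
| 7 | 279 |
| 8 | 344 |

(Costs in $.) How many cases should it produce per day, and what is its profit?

Profit at each row (π = 51Q − TC): Q=0: -160; Q=1: -174; Q=2: -154; Q=3: -107; Q=4: -59; Q=5: -9; Q=6: 39; Q=7: 78; Q=8: 64.
Profit is maximized at Q = 7. AVC there is 119/7 = $17 ≤ P, so producing beats shutting down (which would give -$160).

Q = 7; profit = $78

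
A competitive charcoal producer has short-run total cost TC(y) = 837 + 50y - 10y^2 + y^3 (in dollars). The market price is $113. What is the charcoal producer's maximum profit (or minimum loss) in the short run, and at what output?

Profit = -$189 at y = 9

AVC = 50 - 10y + y^2; min AVC = $25 at y = 5. Since P = $113 ≥ min AVC, the firm produces.
With MC = 50 - 20y + 3y^2, P = MC on the upward-sloping part at y* = 9.
TR = 113·9 = 1017. TC = 837 + 369 = 1206. Profit = 1017 − 1206 = -$189.
That loss of $189 beats the $837 the firm would lose by shutting down; producing recovers $648 of fixed cost.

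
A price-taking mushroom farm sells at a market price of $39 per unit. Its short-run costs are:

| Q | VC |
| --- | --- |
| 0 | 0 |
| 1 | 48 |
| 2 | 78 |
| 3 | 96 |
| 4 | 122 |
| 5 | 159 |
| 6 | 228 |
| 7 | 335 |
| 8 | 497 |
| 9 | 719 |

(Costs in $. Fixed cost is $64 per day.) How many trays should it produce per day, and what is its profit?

Q = 5; profit = -$28

Tabulate TR − TC: Q=0: -64; Q=1: -73; Q=2: -64; Q=3: -43; Q=4: -30; Q=5: -28; Q=6: -58; Q=7: -126; Q=8: -249; Q=9: -432.
Profit is maximized at Q = 5. AVC there is 159/5 = $31.80 ≤ P, so producing beats shutting down (which would give -$64).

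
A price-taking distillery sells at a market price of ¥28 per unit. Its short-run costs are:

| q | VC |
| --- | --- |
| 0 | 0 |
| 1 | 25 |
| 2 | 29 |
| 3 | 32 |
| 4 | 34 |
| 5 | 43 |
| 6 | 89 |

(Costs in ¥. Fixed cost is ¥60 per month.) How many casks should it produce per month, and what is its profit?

q = 5; profit = ¥37

Profit at each row (π = 28q − TC): q=0: -60; q=1: -57; q=2: -33; q=3: -8; q=4: 18; q=5: 37; q=6: 19.
Profit is maximized at q = 5. AVC there is 43/5 = ¥8.60 ≤ P, so producing beats shutting down (which would give -¥60).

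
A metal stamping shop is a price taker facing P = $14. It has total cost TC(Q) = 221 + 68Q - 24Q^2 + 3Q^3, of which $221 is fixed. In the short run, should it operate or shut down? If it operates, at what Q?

Shut down

From TC, MC = TC'(Q) = 68 - 48Q + 9Q^2 and AVC = VC/Q = 68 - 24Q + 3Q^2.
The AVC parabola has its vertex at Q = 24/6 = 4, where AVC = 68 - 24·4 + 3·4^2 = $20.
With P < min AVC ($14 < $20), every unit sold adds to the loss.
The firm minimizes its loss by shutting down and losing only its fixed cost of $221.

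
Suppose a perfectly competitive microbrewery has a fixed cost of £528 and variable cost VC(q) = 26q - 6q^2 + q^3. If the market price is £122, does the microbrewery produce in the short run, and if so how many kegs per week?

Produce at q = 8

From TC, MC = TC'(q) = 26 - 12q + 3q^2 and AVC = VC/q = 26 - 6q + q^2.
AVC is minimized where dAVC/dq = -6 + 2q = 0, at q = 3; min AVC = 26 - 6·3 + 3^2 = £17.
P = £122 exceeds min AVC = £17, so the firm stays open.
P = MC gives -96 - 12q + 3q^2 = 0, with roots -4 and 8. Take the larger (rising MC): q* = 8.
Check: AVC at q = 8 is £42 ≤ P, so revenue covers variable cost.
Profit = P·q − TC = 122·8 − 864 = £112.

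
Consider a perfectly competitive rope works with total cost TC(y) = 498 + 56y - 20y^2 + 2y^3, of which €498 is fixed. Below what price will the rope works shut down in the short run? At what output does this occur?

The shutdown price is the minimum of AVC. VC = 56y - 20y^2 + 2y^3, so AVC = 56 - 20y + 2y^2.
At the minimum of AVC, MC = AVC. MC = 56 - 40y + 6y^2; setting MC = AVC gives 4y^2 - 20y = 0, so y = 5. min AVC = 6.
The firm shuts down for any P below €6.

€6 per unit, at y = 5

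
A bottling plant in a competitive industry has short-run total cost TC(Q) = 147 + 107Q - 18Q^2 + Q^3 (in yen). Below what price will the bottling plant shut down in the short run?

¥26 per unit

Short-run supply begins at min AVC. From VC = 107Q - 18Q^2 + Q^3, AVC = 107 - 18Q + Q^2.
At the minimum of AVC, MC = AVC. MC = 107 - 36Q + 3Q^2; setting MC = AVC gives 2Q^2 - 18Q = 0, so Q = 9. min AVC = 26.
For P < ¥26 the firm produces nothing.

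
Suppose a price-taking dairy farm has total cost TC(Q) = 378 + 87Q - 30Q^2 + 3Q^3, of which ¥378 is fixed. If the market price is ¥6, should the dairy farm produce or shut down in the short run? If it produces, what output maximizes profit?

Shut down

From TC, MC = TC'(Q) = 87 - 60Q + 9Q^2 and AVC = VC/Q = 87 - 30Q + 3Q^2.
AVC is minimized where dAVC/dQ = -30 + 6Q = 0, at Q = 5; min AVC = 87 - 30·5 + 3·5^2 = ¥12.
P = ¥6 lies below min AVC = ¥12; no output level covers variable cost.
Shutting down limits the loss to fixed cost, ¥378.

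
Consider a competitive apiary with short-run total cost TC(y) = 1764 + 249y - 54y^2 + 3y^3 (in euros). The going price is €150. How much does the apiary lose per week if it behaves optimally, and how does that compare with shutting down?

Profit = -€312 at y = 11

AVC = 249 - 54y + 3y^2 has its minimum €6 at y = 9; price €150 clears that bar, so the firm operates.
With MC = 249 - 108y + 9y^2, P = MC on the upward-sloping part at y* = 11.
TR = 150·11 = 1650. TC = 1764 + 198 = 1962. Profit = 1650 − 1962 = -€312.
By producing, the firm covers all variable cost plus €1452 of fixed cost; shutting down would lose the full €1764.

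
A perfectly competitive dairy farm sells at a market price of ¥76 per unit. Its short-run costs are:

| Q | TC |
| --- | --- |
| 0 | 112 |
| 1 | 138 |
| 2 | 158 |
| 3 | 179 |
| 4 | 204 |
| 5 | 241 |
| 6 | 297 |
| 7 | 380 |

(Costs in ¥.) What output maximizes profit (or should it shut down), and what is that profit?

Q = 6; profit = ¥159

Profit at each row (π = 76Q − TC): Q=0: -112; Q=1: -62; Q=2: -6; Q=3: 49; Q=4: 100; Q=5: 139; Q=6: 159; Q=7: 152.
Profit is maximized at Q = 6. AVC there is 185/6 = ¥30.83 ≤ P, so producing beats shutting down (which would give -¥112).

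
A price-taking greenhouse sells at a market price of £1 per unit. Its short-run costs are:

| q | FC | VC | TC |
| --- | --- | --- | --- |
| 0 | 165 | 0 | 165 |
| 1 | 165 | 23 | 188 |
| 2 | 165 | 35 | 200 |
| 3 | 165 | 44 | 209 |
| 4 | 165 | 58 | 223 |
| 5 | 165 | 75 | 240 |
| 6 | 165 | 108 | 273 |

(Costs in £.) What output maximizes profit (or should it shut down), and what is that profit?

q = 0 (shut down); profit = -£165

Profit at each row (π = 1q − TC): q=0: -165; q=1: -187; q=2: -198; q=3: -206; q=4: -219; q=5: -235; q=6: -267.
Profit is highest at q = 0. Equivalently, the lowest AVC in the table is 58/4 ≈ £14.50 at q = 4, and P = £1 falls below it — price never covers variable cost, so the firm shuts down and loses only its fixed cost.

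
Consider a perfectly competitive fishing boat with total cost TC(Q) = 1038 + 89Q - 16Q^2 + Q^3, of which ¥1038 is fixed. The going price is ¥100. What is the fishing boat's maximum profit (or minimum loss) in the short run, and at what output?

AVC = 89 - 16Q + Q^2 has its minimum ¥25 at Q = 8; price ¥100 clears that bar, so the firm operates.
MC = 89 - 32Q + 3Q^2. Setting P = MC and taking the root on the rising branch gives Q* = 11.
TR = 100·11 = 1100. TC = 1038 + 374 = 1412. Profit = 1100 − 1412 = -¥312.
By producing, the firm covers all variable cost plus ¥726 of fixed cost; shutting down would lose the full ¥1038.

Profit = -¥312 at Q = 11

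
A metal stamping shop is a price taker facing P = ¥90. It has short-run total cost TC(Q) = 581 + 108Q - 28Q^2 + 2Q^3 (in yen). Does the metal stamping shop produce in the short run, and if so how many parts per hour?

Variable cost is VC = 108Q - 28Q^2 + 2Q^3, so AVC = VC/Q = 108 - 28Q + 2Q^2 and MC = dTC/dQ = 108 - 56Q + 6Q^2.
AVC hits its minimum where MC = AVC, at Q = 7, giving min AVC = 108 - 28·7 + 2·7^2 = ¥10.
Because ¥90 ≥ ¥10, revenue can cover variable cost; the firm operates.
Set P = MC: 90 = 108 - 56Q + 6Q^2 → 18 - 56Q + 6Q^2 = 0. The roots are Q = 1/3 and Q = 9; the profit-maximizing output is on the rising part of MC, so Q* = 9.
Check: AVC at Q = 9 is ¥18 ≤ P, so revenue covers variable cost.
Profit = P·Q − TC = 90·9 − 743 = ¥67.

Produce at Q = 9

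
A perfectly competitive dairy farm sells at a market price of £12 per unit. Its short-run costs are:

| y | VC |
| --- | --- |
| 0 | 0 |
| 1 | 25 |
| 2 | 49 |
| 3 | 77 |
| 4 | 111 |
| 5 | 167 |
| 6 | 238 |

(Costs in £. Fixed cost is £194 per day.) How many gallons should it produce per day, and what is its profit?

y = 0 (shut down); profit = -£194

Profit at each row (π = 12y − TC): y=0: -194; y=1: -207; y=2: -219; y=3: -235; y=4: -257; y=5: -301; y=6: -360.
Profit is highest at y = 0. Equivalently, the lowest AVC in the table is 49/2 ≈ £24.50 at y = 2, and P = £12 falls below it — price never covers variable cost, so the firm shuts down and loses only its fixed cost.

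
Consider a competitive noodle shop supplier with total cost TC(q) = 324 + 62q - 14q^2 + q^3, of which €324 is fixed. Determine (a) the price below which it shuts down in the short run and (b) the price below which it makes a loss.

Shutdown price = €13; break-even price = €53

AVC = 62 - 14q + q^2; minimized at q = 7, giving min AVC = €13. That is the shutdown price.
ATC = 324/q + 62 - 14q + q^2. Setting dATC/dq = −324/q^2 − 14 + 2q = 0 gives q = 9 (since 2·9^3 − 14·9^2 = 324).
min ATC = 324/9 + 62 − 14·9 + 9^2 = €53. That is the break-even price.
For €13 ≤ P < €53 the firm produces at a loss; below €13 it shuts down.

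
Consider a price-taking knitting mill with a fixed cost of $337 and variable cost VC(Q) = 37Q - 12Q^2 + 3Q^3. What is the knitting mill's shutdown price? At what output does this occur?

$25 per unit, at Q = 2

The firm shuts down when price falls below the minimum of average variable cost. AVC = VC/Q = 37 - 12Q + 3Q^2.
At the minimum of AVC, MC = AVC. MC = 37 - 24Q + 9Q^2; setting MC = AVC gives 6Q^2 - 12Q = 0, so Q = 2. min AVC = 25.
For P < $25 the firm produces nothing.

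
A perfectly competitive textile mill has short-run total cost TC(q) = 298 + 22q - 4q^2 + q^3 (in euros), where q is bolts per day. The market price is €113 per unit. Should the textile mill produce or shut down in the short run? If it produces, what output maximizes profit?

Strip out fixed cost: VC = 22q - 4q^2 + q^3. Then AVC = 22 - 4q + q^2 and MC = 22 - 8q + 3q^2.
The AVC parabola has its vertex at q = 4/2 = 2, where AVC = 22 - 4·2 + 2^2 = €18.
Since P = €113 ≥ min AVC = €18, price covers variable cost and the firm should produce.
P = MC gives -91 - 8q + 3q^2 = 0, with roots -13/3 and 7. Take the larger (rising MC): q* = 7.
Check: AVC at q = 7 is €43 ≤ P, so revenue covers variable cost.
Profit = P·q − TC = 113·7 − 599 = €192.

Produce at q = 7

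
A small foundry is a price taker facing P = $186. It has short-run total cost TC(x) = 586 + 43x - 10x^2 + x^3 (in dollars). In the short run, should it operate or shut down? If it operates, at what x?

From TC, MC = TC'(x) = 43 - 20x + 3x^2 and AVC = VC/x = 43 - 10x + x^2.
AVC is minimized where dAVC/dx = -10 + 2x = 0, at x = 5; min AVC = 43 - 10·5 + 5^2 = $18.
P = $186 exceeds min AVC = $18, so the firm stays open.
P = MC gives -143 - 20x + 3x^2 = 0, with roots -13/3 and 11. Take the larger (rising MC): x* = 11.
Check: AVC at x = 11 is $54 ≤ P, so revenue covers variable cost.
Profit = P·x − TC = 186·11 − 1180 = $866.

Produce at x = 11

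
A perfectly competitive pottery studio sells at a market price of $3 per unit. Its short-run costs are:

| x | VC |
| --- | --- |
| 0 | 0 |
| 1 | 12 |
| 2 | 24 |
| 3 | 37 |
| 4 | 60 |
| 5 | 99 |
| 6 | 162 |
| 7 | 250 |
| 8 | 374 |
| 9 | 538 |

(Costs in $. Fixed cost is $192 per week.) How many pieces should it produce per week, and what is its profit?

x = 0 (shut down); profit = -$192

Profit at each row (π = 3x − TC): x=0: -192; x=1: -201; x=2: -210; x=3: -220; x=4: -240; x=5: -276; x=6: -336; x=7: -421; x=8: -542; x=9: -703.
Profit is highest at x = 0. Equivalently, the lowest AVC in the table is 12/1 ≈ $12 at x = 1, and P = $3 falls below it — price never covers variable cost, so the firm shuts down and loses only its fixed cost.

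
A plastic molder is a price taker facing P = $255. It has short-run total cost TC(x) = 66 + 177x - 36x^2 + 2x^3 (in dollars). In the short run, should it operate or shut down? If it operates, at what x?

Produce at x = 13

From TC, MC = TC'(x) = 177 - 72x + 6x^2 and AVC = VC/x = 177 - 36x + 2x^2.
AVC is minimized where dAVC/dx = -36 + 4x = 0, at x = 9; min AVC = 177 - 36·9 + 2·9^2 = $15.
P = $255 exceeds min AVC = $15, so the firm stays open.
Solving P = MC: -78 - 72x + 6x^2 = 0 ⇒ x = -1 or 13. On the upward-sloping branch, x* = 13.
Check: AVC at x = 13 is $47 ≤ P, so revenue covers variable cost.
Profit = P·x − TC = 255·13 − 677 = $2638.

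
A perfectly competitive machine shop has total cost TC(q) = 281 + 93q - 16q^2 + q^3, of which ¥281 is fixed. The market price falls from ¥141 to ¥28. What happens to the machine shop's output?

AVC = 93 - 16q + q^2, minimized at q = 8 where min AVC = ¥29. MC = 93 - 32q + 3q^2.
With P = ¥141 above the shutdown price, P = MC gives q = 12.
At P = ¥28 < min AVC = ¥29, price no longer covers variable cost at any output, so the firm shuts down: q = 0.

Output falls from 12 to 0 (the firm shuts down)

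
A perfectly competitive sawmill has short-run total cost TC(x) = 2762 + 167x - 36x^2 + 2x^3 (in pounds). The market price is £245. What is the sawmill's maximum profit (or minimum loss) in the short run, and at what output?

Profit = -£58 at x = 13

AVC = 167 - 36x + 2x^2; min AVC = £5 at x = 9. Since P = £245 ≥ min AVC, the firm produces.
With MC = 167 - 72x + 6x^2, P = MC on the upward-sloping part at x* = 13.
TR = 245·13 = 3185. TC = 2762 + 481 = 3243. Profit = 3185 − 3243 = -£58.
That loss of £58 beats the £2762 the firm would lose by shutting down; producing recovers £2704 of fixed cost.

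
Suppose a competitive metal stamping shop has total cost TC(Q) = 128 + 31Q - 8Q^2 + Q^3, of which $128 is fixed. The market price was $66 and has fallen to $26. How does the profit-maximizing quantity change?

AVC = 31 - 8Q + Q^2, minimized at Q = 4 where min AVC = $15. MC = 31 - 16Q + 3Q^2.
With P = $66 above the shutdown price, P = MC gives Q = 7.
At P = $26 ≥ min AVC, set P = MC: Q = 5. The firm stays open but cuts output.

Output falls from 7 to 5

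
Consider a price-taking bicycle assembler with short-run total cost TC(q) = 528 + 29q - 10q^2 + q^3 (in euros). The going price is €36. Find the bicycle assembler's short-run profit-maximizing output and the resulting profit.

Profit = -€332 at q = 7

AVC = 29 - 10q + q^2; min AVC = €4 at q = 5. Since P = €36 ≥ min AVC, the firm produces.
With MC = 29 - 20q + 3q^2, P = MC on the upward-sloping part at q* = 7.
TR = 36·7 = 252. TC = 528 + 56 = 584. Profit = 252 − 584 = -€332.
Shutting down would mean losing the fixed cost of €528, so operating at a loss of €332 is better by €196.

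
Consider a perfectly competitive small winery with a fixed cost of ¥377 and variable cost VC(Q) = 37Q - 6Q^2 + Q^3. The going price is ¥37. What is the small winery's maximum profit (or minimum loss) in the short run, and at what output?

AVC = 37 - 6Q + Q^2 has its minimum ¥28 at Q = 3; price ¥37 clears that bar, so the firm operates.
MC = 37 - 12Q + 3Q^2. Setting P = MC and taking the root on the rising branch gives Q* = 4.
TR = 37·4 = 148. TC = 377 + 116 = 493. Profit = 148 − 493 = -¥345.
Shutting down would mean losing the fixed cost of ¥377, so operating at a loss of ¥345 is better by ¥32.

Profit = -¥345 at Q = 4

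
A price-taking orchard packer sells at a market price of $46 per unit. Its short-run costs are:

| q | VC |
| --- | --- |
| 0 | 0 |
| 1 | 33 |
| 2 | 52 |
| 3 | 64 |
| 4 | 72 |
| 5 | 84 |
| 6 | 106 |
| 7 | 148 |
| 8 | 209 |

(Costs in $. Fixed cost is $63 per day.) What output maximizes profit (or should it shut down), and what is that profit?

Tabulate TR − TC: q=0: -63; q=1: -50; q=2: -23; q=3: 11; q=4: 49; q=5: 83; q=6: 107; q=7: 111; q=8: 96.
Profit is maximized at q = 7. AVC there is 148/7 = $21.14 ≤ P, so producing beats shutting down (which would give -$63).

q = 7; profit = $111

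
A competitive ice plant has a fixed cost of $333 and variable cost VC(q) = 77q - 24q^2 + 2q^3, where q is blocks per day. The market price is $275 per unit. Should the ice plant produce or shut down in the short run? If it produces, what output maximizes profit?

From TC, MC = TC'(q) = 77 - 48q + 6q^2 and AVC = VC/q = 77 - 24q + 2q^2.
AVC is minimized where dAVC/dq = -24 + 4q = 0, at q = 6; min AVC = 77 - 24·6 + 2·6^2 = $5.
Since P = $275 ≥ min AVC = $5, price covers variable cost and the firm should produce.
Set P = MC: 275 = 77 - 48q + 6q^2 → -198 - 48q + 6q^2 = 0. The roots are q = -3 and q = 11; the profit-maximizing output is on the rising part of MC, so q* = 11.
Check: AVC at q = 11 is $55 ≤ P, so revenue covers variable cost.
Profit = P·q − TC = 275·11 − 938 = $2087.

Produce at q = 11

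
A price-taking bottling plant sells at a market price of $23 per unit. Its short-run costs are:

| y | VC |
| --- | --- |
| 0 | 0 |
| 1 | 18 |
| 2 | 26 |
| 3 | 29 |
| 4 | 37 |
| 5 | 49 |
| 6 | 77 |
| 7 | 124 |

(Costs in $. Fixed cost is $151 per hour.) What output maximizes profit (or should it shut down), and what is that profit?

Profit at each row (π = 23y − TC): y=0: -151; y=1: -146; y=2: -131; y=3: -111; y=4: -96; y=5: -85; y=6: -90; y=7: -114.
Profit is maximized at y = 5. AVC there is 49/5 = $9.80 ≤ P, so producing beats shutting down (which would give -$151).

y = 5; profit = -$85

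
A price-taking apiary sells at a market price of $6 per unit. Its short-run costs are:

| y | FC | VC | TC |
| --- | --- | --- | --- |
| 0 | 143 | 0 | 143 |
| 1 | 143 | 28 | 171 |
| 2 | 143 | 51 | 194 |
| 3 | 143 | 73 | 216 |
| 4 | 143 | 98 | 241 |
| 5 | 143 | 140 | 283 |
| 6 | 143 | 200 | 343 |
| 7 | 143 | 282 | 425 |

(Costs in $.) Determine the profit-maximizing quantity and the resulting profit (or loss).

Tabulate TR − TC: y=0: -143; y=1: -165; y=2: -182; y=3: -198; y=4: -217; y=5: -253; y=6: -307; y=7: -383.
Profit is highest at y = 0. Equivalently, the lowest AVC in the table is 73/3 ≈ $24.33 at y = 3, and P = $6 falls below it — price never covers variable cost, so the firm shuts down and loses only its fixed cost.

y = 0 (shut down); profit = -$143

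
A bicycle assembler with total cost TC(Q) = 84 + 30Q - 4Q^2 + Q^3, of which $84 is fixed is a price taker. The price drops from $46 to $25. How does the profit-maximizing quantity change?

Output falls from 4 to 0 (the firm shuts down)

AVC = 30 - 4Q + Q^2, minimized at Q = 2 where min AVC = $26. MC = 30 - 8Q + 3Q^2.
With P = $46 above the shutdown price, P = MC gives Q = 4.
At P = $25 < min AVC = $26, price no longer covers variable cost at any output, so the firm shuts down: Q = 0.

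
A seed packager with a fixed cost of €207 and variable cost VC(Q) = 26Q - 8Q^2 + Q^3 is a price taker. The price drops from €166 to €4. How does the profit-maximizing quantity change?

AVC = 26 - 8Q + Q^2, minimized at Q = 4 where min AVC = €10. MC = 26 - 16Q + 3Q^2.
At P = €166 ≥ min AVC, set P = MC on the rising branch: Q = 10.
At P = €4 < min AVC = €10, price no longer covers variable cost at any output, so the firm shuts down: Q = 0.

Output falls from 10 to 0 (the firm shuts down)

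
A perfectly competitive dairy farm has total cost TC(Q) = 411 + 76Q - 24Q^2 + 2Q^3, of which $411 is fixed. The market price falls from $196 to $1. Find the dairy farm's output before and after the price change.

Output falls from 10 to 0 (the firm shuts down)

AVC = 76 - 24Q + 2Q^2, minimized at Q = 6 where min AVC = $4. MC = 76 - 48Q + 6Q^2.
At P = $196 ≥ min AVC, set P = MC on the rising branch: Q = 10.
At P = $1 < min AVC = $4, price no longer covers variable cost at any output, so the firm shuts down: Q = 0.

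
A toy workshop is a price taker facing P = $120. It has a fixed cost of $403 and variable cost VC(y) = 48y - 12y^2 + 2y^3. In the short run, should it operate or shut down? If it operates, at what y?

Variable cost is VC = 48y - 12y^2 + 2y^3, so AVC = VC/y = 48 - 12y + 2y^2 and MC = dTC/dy = 48 - 24y + 6y^2.
AVC is minimized where dAVC/dy = -12 + 4y = 0, at y = 3; min AVC = 48 - 12·3 + 2·3^2 = $30.
P = $120 exceeds min AVC = $30, so the firm stays open.
Solving P = MC: -72 - 24y + 6y^2 = 0 ⇒ y = -2 or 6. On the upward-sloping branch, y* = 6.
Check: AVC at y = 6 is $48 ≤ P, so revenue covers variable cost.
Profit = P·y − TC = 120·6 − 691 = $29.

Produce at y = 6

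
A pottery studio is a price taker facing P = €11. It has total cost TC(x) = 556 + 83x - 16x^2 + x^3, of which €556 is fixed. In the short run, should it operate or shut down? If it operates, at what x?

From TC, MC = TC'(x) = 83 - 32x + 3x^2 and AVC = VC/x = 83 - 16x + x^2.
AVC is minimized where dAVC/dx = -16 + 2x = 0, at x = 8; min AVC = 83 - 16·8 + 8^2 = €19.
P = €11 lies below min AVC = €19; no output level covers variable cost.
Shutting down limits the loss to fixed cost, €556.

Shut down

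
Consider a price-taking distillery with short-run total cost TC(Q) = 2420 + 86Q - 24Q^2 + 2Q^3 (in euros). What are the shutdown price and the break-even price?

AVC = 86 - 24Q + 2Q^2; minimized at Q = 6, giving min AVC = €14. That is the shutdown price.
ATC = 2420/Q + 86 - 24Q + 2Q^2. Setting dATC/dQ = −2420/Q^2 − 24 + 4Q = 0 gives Q = 11 (since 4·11^3 − 24·11^2 = 2420).
min ATC = 2420/11 + 86 − 24·11 + 2·11^2 = €284. That is the break-even price.
For €14 ≤ P < €284 the firm produces at a loss; below €14 it shuts down.

Shutdown price = €14; break-even price = €284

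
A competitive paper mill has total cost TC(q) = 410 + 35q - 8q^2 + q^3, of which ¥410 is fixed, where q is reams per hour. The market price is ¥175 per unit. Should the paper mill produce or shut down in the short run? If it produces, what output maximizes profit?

Produce at q = 10

Strip out fixed cost: VC = 35q - 8q^2 + q^3. Then AVC = 35 - 8q + q^2 and MC = 35 - 16q + 3q^2.
AVC is minimized where dAVC/dq = -8 + 2q = 0, at q = 4; min AVC = 35 - 8·4 + 4^2 = ¥19.
Because ¥175 ≥ ¥19, revenue can cover variable cost; the firm operates.
Solving P = MC: -140 - 16q + 3q^2 = 0 ⇒ q = -14/3 or 10. On the upward-sloping branch, q* = 10.
Check: AVC at q = 10 is ¥55 ≤ P, so revenue covers variable cost.
Profit = P·q − TC = 175·10 − 960 = ¥790.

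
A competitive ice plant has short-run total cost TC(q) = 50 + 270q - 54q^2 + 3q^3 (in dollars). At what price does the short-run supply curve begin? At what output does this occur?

The shutdown price is the minimum of AVC. VC = 270q - 54q^2 + 3q^3, so AVC = 270 - 54q + 3q^2.
dAVC/dq = -54 + 6q = 0 gives q = 9. min AVC = 270 - 54·9 + 3·9^2 = 27.
The firm shuts down for any P below $27.

$27 per unit, at q = 9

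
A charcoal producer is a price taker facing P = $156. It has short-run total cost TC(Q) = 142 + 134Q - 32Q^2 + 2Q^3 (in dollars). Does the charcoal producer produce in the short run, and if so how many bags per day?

Variable cost is VC = 134Q - 32Q^2 + 2Q^3, so AVC = VC/Q = 134 - 32Q + 2Q^2 and MC = dTC/dQ = 134 - 64Q + 6Q^2.
AVC hits its minimum where MC = AVC, at Q = 8, giving min AVC = 134 - 32·8 + 2·8^2 = $6.
P = $156 exceeds min AVC = $6, so the firm stays open.
Solving P = MC: -22 - 64Q + 6Q^2 = 0 ⇒ Q = -1/3 or 11. On the upward-sloping branch, Q* = 11.
Check: AVC at Q = 11 is $24 ≤ P, so revenue covers variable cost.
Profit = P·Q − TC = 156·11 − 406 = $1310.

Produce at Q = 11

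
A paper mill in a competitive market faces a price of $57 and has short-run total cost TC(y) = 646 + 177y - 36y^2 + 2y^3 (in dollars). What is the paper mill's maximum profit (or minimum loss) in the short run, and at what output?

Profit = -$246 at y = 10

AVC = 177 - 36y + 2y^2; min AVC = $15 at y = 9. Since P = $57 ≥ min AVC, the firm produces.
MC = 177 - 72y + 6y^2. Setting P = MC and taking the root on the rising branch gives y* = 10.
TR = 57·10 = 570. TC = 646 + 170 = 816. Profit = 570 − 816 = -$246.
By producing, the firm covers all variable cost plus $400 of fixed cost; shutting down would lose the full $646.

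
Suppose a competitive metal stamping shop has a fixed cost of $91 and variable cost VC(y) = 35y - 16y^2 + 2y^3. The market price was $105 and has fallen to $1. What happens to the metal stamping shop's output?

AVC = 35 - 16y + 2y^2, minimized at y = 4 where min AVC = $3. MC = 35 - 32y + 6y^2.
With P = $105 above the shutdown price, P = MC gives y = 7.
At P = $1 < min AVC = $3, price no longer covers variable cost at any output, so the firm shuts down: y = 0.

Output falls from 7 to 0 (the firm shuts down)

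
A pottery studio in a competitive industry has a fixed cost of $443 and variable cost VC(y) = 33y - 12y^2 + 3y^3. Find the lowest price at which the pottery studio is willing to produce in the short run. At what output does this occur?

$21 per unit, at y = 2

Short-run supply begins at min AVC. From VC = 33y - 12y^2 + 3y^3, AVC = 33 - 12y + 3y^2.
At the minimum of AVC, MC = AVC. MC = 33 - 24y + 9y^2; setting MC = AVC gives 6y^2 - 12y = 0, so y = 2. min AVC = 21.
For P < $21 the firm produces nothing.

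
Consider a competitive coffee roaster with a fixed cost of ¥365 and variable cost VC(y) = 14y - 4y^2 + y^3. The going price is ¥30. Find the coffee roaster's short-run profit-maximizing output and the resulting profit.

Profit = -¥301 at y = 4

AVC = 14 - 4y + y^2; min AVC = ¥10 at y = 2. Since P = ¥30 ≥ min AVC, the firm produces.
MC = 14 - 8y + 3y^2. Setting P = MC and taking the root on the rising branch gives y* = 4.
TR = 30·4 = 120. TC = 365 + 56 = 421. Profit = 120 − 421 = -¥301.
By producing, the firm covers all variable cost plus ¥64 of fixed cost; shutting down would lose the full ¥365.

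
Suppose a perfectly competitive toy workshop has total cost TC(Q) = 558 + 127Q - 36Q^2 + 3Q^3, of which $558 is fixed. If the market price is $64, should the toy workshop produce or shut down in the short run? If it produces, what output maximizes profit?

Produce at Q = 7

Strip out fixed cost: VC = 127Q - 36Q^2 + 3Q^3. Then AVC = 127 - 36Q + 3Q^2 and MC = 127 - 72Q + 9Q^2.
AVC hits its minimum where MC = AVC, at Q = 6, giving min AVC = 127 - 36·6 + 3·6^2 = $19.
Because $64 ≥ $19, revenue can cover variable cost; the firm operates.
Set P = MC: 64 = 127 - 72Q + 9Q^2 → 63 - 72Q + 9Q^2 = 0. The roots are Q = 1 and Q = 7; the profit-maximizing output is on the rising part of MC, so Q* = 7.
Check: AVC at Q = 7 is $22 ≤ P, so revenue covers variable cost.
Profit = P·Q − TC = 64·7 − 712 = -$264, a loss, but smaller than the $558 fixed cost the firm would lose by shutting down.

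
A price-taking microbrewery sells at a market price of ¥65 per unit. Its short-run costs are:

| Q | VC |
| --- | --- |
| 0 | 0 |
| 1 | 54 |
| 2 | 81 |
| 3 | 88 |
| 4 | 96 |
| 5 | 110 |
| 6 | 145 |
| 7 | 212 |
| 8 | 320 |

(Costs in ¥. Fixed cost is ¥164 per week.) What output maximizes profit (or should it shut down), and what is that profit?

Q = 6; profit = ¥81

Profit at each row (π = 65Q − TC): Q=0: -164; Q=1: -153; Q=2: -115; Q=3: -57; Q=4: 0; Q=5: 51; Q=6: 81; Q=7: 79; Q=8: 36.
Profit is maximized at Q = 6. AVC there is 145/6 = ¥24.17 ≤ P, so producing beats shutting down (which would give -¥164).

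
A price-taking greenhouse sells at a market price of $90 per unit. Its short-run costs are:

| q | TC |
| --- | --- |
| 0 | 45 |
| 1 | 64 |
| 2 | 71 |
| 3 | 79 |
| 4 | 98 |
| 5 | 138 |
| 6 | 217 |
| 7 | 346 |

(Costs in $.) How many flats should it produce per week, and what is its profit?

Profit at each row (π = 90q − TC): q=0: -45; q=1: 26; q=2: 109; q=3: 191; q=4: 262; q=5: 312; q=6: 323; q=7: 284.
Profit is maximized at q = 6. AVC there is 172/6 = $28.67 ≤ P, so producing beats shutting down (which would give -$45).

q = 6; profit = $323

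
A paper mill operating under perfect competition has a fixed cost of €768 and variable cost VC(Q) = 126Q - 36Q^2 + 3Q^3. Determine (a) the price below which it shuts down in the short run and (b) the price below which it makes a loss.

AVC = 126 - 36Q + 3Q^2; minimized at Q = 6, giving min AVC = €18. That is the shutdown price.
ATC = 768/Q + 126 - 36Q + 3Q^2. Setting dATC/dQ = −768/Q^2 − 36 + 6Q = 0 gives Q = 8 (since 6·8^3 − 36·8^2 = 768).
min ATC = 768/8 + 126 − 36·8 + 3·8^2 = €126. That is the break-even price.
For €18 ≤ P < €126 the firm produces at a loss; below €18 it shuts down.

Shutdown price = €18; break-even price = €126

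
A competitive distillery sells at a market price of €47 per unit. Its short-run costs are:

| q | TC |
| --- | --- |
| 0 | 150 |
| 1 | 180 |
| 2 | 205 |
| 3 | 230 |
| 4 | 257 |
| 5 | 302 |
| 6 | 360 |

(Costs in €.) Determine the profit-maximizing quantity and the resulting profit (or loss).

q = 5; profit = -€67

Tabulate TR − TC: q=0: -150; q=1: -133; q=2: -111; q=3: -89; q=4: -69; q=5: -67; q=6: -78.
Profit is maximized at q = 5. AVC there is 152/5 = €30.40 ≤ P, so producing beats shutting down (which would give -€150).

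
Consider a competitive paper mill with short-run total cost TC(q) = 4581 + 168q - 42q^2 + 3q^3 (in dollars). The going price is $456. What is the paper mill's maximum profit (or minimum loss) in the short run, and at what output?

AVC = 168 - 42q + 3q^2 has its minimum $21 at q = 7; price $456 clears that bar, so the firm operates.
With MC = 168 - 84q + 9q^2, P = MC on the upward-sloping part at q* = 12.
TR = 456·12 = 5472. TC = 4581 + 1152 = 5733. Profit = 5472 − 5733 = -$261.
Shutting down would mean losing the fixed cost of $4581, so operating at a loss of $261 is better by $4320.

Profit = -$261 at q = 12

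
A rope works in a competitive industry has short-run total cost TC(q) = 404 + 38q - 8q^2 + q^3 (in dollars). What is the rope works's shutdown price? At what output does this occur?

Short-run supply begins at min AVC. From VC = 38q - 8q^2 + q^3, AVC = 38 - 8q + q^2.
At the minimum of AVC, MC = AVC. MC = 38 - 16q + 3q^2; setting MC = AVC gives 2q^2 - 8q = 0, so q = 4. min AVC = 22.
The firm shuts down for any P below $22.

$22 per unit, at q = 4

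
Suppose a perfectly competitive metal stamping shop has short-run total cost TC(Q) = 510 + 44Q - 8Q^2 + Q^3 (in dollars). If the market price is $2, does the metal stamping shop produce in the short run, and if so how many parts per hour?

From TC, MC = TC'(Q) = 44 - 16Q + 3Q^2 and AVC = VC/Q = 44 - 8Q + Q^2.
The AVC parabola has its vertex at Q = 8/2 = 4, where AVC = 44 - 8·4 + 4^2 = $28.
Since P = $2 < min AVC = $28, price fails to cover variable cost at any output.
The firm minimizes its loss by shutting down and losing only its fixed cost of $510.

Shut down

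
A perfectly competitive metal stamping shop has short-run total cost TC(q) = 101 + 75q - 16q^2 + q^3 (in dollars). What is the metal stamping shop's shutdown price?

Short-run supply begins at min AVC. From VC = 75q - 16q^2 + q^3, AVC = 75 - 16q + q^2.
At the minimum of AVC, MC = AVC. MC = 75 - 32q + 3q^2; setting MC = AVC gives 2q^2 - 16q = 0, so q = 8. min AVC = 11.
The firm shuts down for any P below $11.

$11 per unit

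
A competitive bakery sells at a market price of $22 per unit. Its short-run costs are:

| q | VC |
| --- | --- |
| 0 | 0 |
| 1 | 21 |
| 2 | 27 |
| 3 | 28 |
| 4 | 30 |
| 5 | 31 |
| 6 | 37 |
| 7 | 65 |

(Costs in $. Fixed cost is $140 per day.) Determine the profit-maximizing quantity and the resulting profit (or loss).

q = 6; profit = -$45

Tabulate TR − TC: q=0: -140; q=1: -139; q=2: -123; q=3: -102; q=4: -82; q=5: -61; q=6: -45; q=7: -51.
Profit is maximized at q = 6. AVC there is 37/6 = $6.17 ≤ P, so producing beats shutting down (which would give -$140).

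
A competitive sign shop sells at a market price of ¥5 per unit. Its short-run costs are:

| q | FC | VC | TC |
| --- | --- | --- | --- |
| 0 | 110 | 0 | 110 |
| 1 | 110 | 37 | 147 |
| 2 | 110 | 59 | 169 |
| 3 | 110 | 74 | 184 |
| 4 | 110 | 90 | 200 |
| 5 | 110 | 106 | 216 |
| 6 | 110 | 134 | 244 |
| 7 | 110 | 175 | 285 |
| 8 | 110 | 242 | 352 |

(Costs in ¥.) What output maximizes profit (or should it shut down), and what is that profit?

Compute π = P·q − TC at each output: q=0: -110; q=1: -142; q=2: -159; q=3: -169; q=4: -180; q=5: -191; q=6: -214; q=7: -250; q=8: -312.
Profit is highest at q = 0. Equivalently, the lowest AVC in the table is 106/5 ≈ ¥21.20 at q = 5, and P = ¥5 falls below it — price never covers variable cost, so the firm shuts down and loses only its fixed cost.

q = 0 (shut down); profit = -¥110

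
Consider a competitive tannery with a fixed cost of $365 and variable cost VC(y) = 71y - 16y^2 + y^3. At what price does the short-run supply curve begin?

$7 per unit

Short-run supply begins at min AVC. From VC = 71y - 16y^2 + y^3, AVC = 71 - 16y + y^2.
At the minimum of AVC, MC = AVC. MC = 71 - 32y + 3y^2; setting MC = AVC gives 2y^2 - 16y = 0, so y = 8. min AVC = 7.
The firm shuts down for any P below $7.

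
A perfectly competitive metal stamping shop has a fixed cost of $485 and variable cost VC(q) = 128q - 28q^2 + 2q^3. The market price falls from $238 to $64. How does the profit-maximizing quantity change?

AVC = 128 - 28q + 2q^2, minimized at q = 7 where min AVC = $30. MC = 128 - 56q + 6q^2.
At P = $238 ≥ min AVC, set P = MC on the rising branch: q = 11.
At P = $64 ≥ min AVC, set P = MC: q = 8. The firm stays open but cuts output.

Output falls from 11 to 8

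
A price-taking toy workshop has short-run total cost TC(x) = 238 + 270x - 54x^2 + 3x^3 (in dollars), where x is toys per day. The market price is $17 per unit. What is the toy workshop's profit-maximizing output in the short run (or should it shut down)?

Shut down

Variable cost is VC = 270x - 54x^2 + 3x^3, so AVC = VC/x = 270 - 54x + 3x^2 and MC = dTC/dx = 270 - 108x + 9x^2.
AVC hits its minimum where MC = AVC, at x = 9, giving min AVC = 270 - 54·9 + 3·9^2 = $27.
Since P = $17 < min AVC = $27, price fails to cover variable cost at any output.
The firm minimizes its loss by shutting down and losing only its fixed cost of $238.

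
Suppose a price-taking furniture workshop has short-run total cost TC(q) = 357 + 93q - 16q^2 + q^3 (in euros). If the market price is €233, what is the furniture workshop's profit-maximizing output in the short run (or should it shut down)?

Produce at q = 14

Variable cost is VC = 93q - 16q^2 + q^3, so AVC = VC/q = 93 - 16q + q^2 and MC = dTC/dq = 93 - 32q + 3q^2.
The AVC parabola has its vertex at q = 16/2 = 8, where AVC = 93 - 16·8 + 8^2 = €29.
P = €233 exceeds min AVC = €29, so the firm stays open.
P = MC gives -140 - 32q + 3q^2 = 0, with roots -10/3 and 14. Take the larger (rising MC): q* = 14.
Check: AVC at q = 14 is €65 ≤ P, so revenue covers variable cost.
Profit = P·q − TC = 233·14 − 1267 = €1995.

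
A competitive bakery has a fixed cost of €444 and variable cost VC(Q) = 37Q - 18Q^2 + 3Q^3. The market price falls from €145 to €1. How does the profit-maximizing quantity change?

Output falls from 6 to 0 (the firm shuts down)

AVC = 37 - 18Q + 3Q^2, minimized at Q = 3 where min AVC = €10. MC = 37 - 36Q + 9Q^2.
With P = €145 above the shutdown price, P = MC gives Q = 6.
At P = €1 < min AVC = €10, price no longer covers variable cost at any output, so the firm shuts down: Q = 0.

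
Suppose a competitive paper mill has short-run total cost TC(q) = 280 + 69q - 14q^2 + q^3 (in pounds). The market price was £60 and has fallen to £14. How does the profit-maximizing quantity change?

AVC = 69 - 14q + q^2, minimized at q = 7 where min AVC = £20. MC = 69 - 28q + 3q^2.
At P = £60 ≥ min AVC, set P = MC on the rising branch: q = 9.
At P = £14 < min AVC = £20, price no longer covers variable cost at any output, so the firm shuts down: q = 0.

Output falls from 9 to 0 (the firm shuts down)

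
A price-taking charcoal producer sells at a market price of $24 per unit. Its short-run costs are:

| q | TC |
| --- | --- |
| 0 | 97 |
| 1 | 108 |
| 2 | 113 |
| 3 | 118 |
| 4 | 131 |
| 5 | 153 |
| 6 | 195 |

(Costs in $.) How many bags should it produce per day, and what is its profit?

Profit at each row (π = 24q − TC): q=0: -97; q=1: -84; q=2: -65; q=3: -46; q=4: -35; q=5: -33; q=6: -51.
Profit is maximized at q = 5. AVC there is 56/5 = $11.20 ≤ P, so producing beats shutting down (which would give -$97).

q = 5; profit = -$33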